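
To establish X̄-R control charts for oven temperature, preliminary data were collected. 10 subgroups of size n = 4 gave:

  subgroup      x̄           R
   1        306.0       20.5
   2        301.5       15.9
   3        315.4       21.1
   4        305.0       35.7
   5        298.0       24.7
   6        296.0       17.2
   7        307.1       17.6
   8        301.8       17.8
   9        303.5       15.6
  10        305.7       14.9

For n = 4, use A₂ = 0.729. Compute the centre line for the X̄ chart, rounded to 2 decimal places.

X̄̄ = (306.0 + 301.5 + 315.4 + 305.0 + 298.0 + 296.0 + 307.1 + 301.8 + 303.5 + 305.7) / 10 = 3040.0000 / 10 = 304.0000
CL = X̄̄ = 304.0000

304.00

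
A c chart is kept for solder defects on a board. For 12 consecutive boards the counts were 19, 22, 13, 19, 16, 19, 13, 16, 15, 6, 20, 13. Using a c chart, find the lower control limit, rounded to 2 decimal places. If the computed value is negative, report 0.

c̄ = (19 + 22 + 13 + 19 + 16 + 19 + 13 + 16 + 15 + 6 + 20 + 13) / 12 = 191 / 12 = 15.9167
LCL = c̄ − 3√c̄ = 15.9167 − 3 × 3.9896 = 3.9480

3.95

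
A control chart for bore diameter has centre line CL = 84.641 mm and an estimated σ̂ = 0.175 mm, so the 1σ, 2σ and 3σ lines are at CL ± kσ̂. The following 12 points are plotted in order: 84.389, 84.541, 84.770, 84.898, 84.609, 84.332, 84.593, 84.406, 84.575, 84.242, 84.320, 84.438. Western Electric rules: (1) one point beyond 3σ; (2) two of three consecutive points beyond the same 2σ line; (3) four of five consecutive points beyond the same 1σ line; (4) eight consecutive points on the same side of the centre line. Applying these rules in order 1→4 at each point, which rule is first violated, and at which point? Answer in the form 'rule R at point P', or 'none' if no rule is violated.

rule 3 at point 12

Zone of each point (C = within 1σ̂, B = 1σ̂–2σ̂, A = 2σ̂–3σ̂, * = beyond 3σ̂; sign = side of CL): 1:-B, 2:-C, 3:+C, 4:+B, 5:-C, 6:-B, 7:-C, 8:-B, 9:-C, 10:-A, 11:-B, 12:-B
Rule 3 (four of five consecutive points beyond the same 1σ limit) is satisfied at point 12.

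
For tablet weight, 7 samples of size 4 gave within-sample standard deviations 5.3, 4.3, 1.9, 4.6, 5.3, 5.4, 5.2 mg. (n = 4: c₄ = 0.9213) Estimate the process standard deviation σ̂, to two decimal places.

s̄ = (5.3 + 4.3 + 1.9 + 4.6 + 5.3 + 5.4 + 5.2) / 7 = 4.5714
σ̂ = s̄ / c₄ = 4.5714 / 0.9213 = 4.9619

4.96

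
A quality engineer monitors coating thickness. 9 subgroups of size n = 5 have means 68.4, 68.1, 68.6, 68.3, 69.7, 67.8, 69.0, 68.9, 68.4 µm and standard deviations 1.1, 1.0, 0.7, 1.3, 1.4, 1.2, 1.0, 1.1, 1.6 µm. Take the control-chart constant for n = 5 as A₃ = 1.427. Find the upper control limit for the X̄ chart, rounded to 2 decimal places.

70.23

X̄̄ = (68.4 + 68.1 + 68.6 + 68.3 + 69.7 + 67.8 + 69.0 + 68.9 + 68.4) / 9 = 68.5778
s̄ = (1.1 + 1.0 + 0.7 + 1.3 + 1.4 + 1.2 + 1.0 + 1.1 + 1.6) / 9 = 1.1556
UCL = X̄̄ + A₃·s̄ = 68.5778 + 1.427 × 1.1556 = 70.2268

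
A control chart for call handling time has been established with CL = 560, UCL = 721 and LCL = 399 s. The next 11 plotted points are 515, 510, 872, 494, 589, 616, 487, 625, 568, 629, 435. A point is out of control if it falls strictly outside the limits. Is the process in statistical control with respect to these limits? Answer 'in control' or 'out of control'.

out of control

Compare each point to [399, 721]: sample 3 = 872 > UCL.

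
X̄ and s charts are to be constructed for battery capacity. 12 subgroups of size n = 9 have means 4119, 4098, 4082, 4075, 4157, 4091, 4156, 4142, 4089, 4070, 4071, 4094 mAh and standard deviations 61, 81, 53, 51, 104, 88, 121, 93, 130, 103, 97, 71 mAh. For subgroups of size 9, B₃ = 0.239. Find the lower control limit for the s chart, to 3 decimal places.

20.972

s̄ = (61 + 81 + 53 + 51 + 104 + 88 + 121 + 93 + 130 + 103 + 97 + 71) / 12 = 87.7500
LCL_s = B₃·s̄ = 0.239 × 87.7500 = 20.9722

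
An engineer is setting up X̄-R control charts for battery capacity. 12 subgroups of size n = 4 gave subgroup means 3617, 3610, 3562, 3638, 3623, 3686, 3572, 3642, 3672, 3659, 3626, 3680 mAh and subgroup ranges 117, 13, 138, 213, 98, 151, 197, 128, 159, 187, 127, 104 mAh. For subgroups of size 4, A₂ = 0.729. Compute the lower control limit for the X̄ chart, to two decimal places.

3533.11

X̄̄ = (3617 + 3610 + 3562 + 3638 + 3623 + 3686 + 3572 + 3642 + 3672 + 3659 + 3626 + 3680) / 12 = 43587.0000 / 12 = 3632.2500
R̄ = (117 + 13 + 138 + 213 + 98 + 151 + 197 + 128 + 159 + 187 + 127 + 104) / 12 = 1632.0000 / 12 = 136.0000
LCL = X̄̄ − A₂·R̄ = 3632.2500 − 0.729 × 136.0000 = 3533.1060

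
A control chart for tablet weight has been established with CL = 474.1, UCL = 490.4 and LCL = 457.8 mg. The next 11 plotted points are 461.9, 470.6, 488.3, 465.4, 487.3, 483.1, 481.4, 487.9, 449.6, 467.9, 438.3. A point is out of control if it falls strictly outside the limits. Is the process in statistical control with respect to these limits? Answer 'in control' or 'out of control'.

Compare each point to [457.8, 490.4]: sample 9 = 449.6 < LCL; sample 11 = 438.3 < LCL.

out of control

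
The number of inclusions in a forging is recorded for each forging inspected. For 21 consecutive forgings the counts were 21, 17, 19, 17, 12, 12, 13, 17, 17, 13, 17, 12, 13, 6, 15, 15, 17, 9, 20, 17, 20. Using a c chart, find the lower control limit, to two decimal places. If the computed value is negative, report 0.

3.50

c̄ = (21 + 17 + 19 + 17 + 12 + 12 + 13 + 17 + 17 + 13 + 17 + 12 + 13 + 6 + 15 + 15 + 17 + 9 + 20 + 17 + 20) / 21 = 319 / 21 = 15.1905
LCL = c̄ − 3√c̄ = 15.1905 − 3 × 3.8975 = 3.4980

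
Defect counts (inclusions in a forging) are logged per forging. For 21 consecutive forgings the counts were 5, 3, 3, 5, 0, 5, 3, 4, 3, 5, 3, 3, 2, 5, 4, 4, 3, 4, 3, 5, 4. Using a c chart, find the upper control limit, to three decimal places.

9.326

c̄ = (5 + 3 + 3 + 5 + 0 + 5 + 3 + 4 + 3 + 5 + 3 + 3 + 2 + 5 + 4 + 4 + 3 + 4 + 3 + 5 + 4) / 21 = 76 / 21 = 3.6190
UCL = c̄ + 3√c̄ = 3.6190 + 3 × √3.6190 = 3.6190 + 3 × 1.9024 = 9.3262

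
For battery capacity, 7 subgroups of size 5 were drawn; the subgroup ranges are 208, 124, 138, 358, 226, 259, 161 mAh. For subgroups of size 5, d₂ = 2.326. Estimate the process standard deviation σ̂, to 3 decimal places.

90.529

R̄ = (208 + 124 + 138 + 358 + 226 + 259 + 161) / 7 = 210.5714
σ̂ = R̄ / d₂ = 210.5714 / 2.326 = 90.5294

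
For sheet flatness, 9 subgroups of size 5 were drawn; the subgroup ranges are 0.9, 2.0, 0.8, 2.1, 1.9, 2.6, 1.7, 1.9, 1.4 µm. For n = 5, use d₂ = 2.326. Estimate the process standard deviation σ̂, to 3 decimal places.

R̄ = (0.9 + 2.0 + 0.8 + 2.1 + 1.9 + 2.6 + 1.7 + 1.9 + 1.4) / 9 = 1.7000
σ̂ = R̄ / d₂ = 1.7000 / 2.326 = 0.7309

0.731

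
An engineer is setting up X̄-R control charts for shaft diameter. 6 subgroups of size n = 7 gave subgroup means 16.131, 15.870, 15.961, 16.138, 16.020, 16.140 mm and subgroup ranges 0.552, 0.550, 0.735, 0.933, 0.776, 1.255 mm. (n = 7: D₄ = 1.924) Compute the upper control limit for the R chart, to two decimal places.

R̄ = (0.552 + 0.550 + 0.735 + 0.933 + 0.776 + 1.255) / 6 = 4.8010 / 6 = 0.8002
UCL_R = D₄·R̄ = 1.924 × 0.8002 = 1.5395

1.54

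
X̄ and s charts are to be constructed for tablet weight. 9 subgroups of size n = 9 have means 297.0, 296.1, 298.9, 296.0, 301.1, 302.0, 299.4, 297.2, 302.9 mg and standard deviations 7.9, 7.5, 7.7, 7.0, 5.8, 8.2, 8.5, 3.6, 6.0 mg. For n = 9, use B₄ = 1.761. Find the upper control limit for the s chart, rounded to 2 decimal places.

12.17

s̄ = (7.9 + 7.5 + 7.7 + 7.0 + 5.8 + 8.2 + 8.5 + 3.6 + 6.0) / 9 = 6.9111
UCL_s = B₄·s̄ = 1.761 × 6.9111 = 12.1705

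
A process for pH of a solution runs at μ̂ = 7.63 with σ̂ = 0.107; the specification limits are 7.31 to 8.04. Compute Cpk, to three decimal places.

0.997

Cpu = (USL − μ̂) / (3σ̂) = (8.04 − 7.63) / (3 × 0.107) = 1.2773; Cpl = (μ̂ − LSL) / (3σ̂) = (7.63 − 7.31) / (3 × 0.107) = 0.9969; Cpk = min(Cpu, Cpl) = 0.9969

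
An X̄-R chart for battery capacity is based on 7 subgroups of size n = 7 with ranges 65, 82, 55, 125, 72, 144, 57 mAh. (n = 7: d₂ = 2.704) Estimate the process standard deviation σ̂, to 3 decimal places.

R̄ = (65 + 82 + 55 + 125 + 72 + 144 + 57) / 7 = 85.7143
σ̂ = R̄ / d₂ = 85.7143 / 2.704 = 31.6991

31.699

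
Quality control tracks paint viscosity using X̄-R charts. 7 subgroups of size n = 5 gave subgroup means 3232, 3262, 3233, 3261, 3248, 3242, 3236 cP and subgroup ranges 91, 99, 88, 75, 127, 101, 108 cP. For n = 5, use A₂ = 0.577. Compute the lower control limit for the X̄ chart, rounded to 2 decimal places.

X̄̄ = (3232 + 3262 + 3233 + 3261 + 3248 + 3242 + 3236) / 7 = 22714.0000 / 7 = 3244.8571
R̄ = (91 + 99 + 88 + 75 + 127 + 101 + 108) / 7 = 689.0000 / 7 = 98.4286
LCL = X̄̄ − A₂·R̄ = 3244.8571 − 0.577 × 98.4286 = 3188.0639

3188.06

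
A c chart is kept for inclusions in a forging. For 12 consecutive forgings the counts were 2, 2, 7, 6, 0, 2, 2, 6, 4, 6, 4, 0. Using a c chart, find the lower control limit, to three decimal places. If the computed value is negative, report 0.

c̄ = (2 + 2 + 7 + 6 + 0 + 2 + 2 + 6 + 4 + 6 + 4 + 0) / 12 = 41 / 12 = 3.4167
LCL = c̄ − 3√c̄ = 3.4167 − 3 × 1.8484 = -2.1286 → 0 (cannot be negative)

0.000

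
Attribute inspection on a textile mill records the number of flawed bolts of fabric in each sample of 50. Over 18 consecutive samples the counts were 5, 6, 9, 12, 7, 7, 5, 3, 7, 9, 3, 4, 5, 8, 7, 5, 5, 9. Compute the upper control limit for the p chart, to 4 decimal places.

p̄ = Σdᵢ / (k·n) = 116 / (18 × 50) = 0.12889
UCL = p̄ + 3·√(p̄(1−p̄)/n) = 0.12889 + 3 × √(0.12889×0.87111/50) = 0.12889 + 3 × 0.04739 = 0.27105

0.2710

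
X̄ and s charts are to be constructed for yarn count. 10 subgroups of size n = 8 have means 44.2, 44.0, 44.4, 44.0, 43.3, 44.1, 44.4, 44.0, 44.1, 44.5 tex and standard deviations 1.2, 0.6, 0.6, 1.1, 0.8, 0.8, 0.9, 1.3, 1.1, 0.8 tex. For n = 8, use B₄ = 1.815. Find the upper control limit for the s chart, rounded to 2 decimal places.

s̄ = (1.2 + 0.6 + 0.6 + 1.1 + 0.8 + 0.8 + 0.9 + 1.3 + 1.1 + 0.8) / 10 = 0.9200
UCL_s = B₄·s̄ = 1.815 × 0.9200 = 1.6698

1.67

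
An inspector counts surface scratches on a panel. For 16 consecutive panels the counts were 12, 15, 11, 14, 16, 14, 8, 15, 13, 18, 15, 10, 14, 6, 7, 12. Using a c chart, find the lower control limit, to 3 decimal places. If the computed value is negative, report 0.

1.893

c̄ = (12 + 15 + 11 + 14 + 16 + 14 + 8 + 15 + 13 + 18 + 15 + 10 + 14 + 6 + 7 + 12) / 16 = 200 / 16 = 12.5000
LCL = c̄ − 3√c̄ = 12.5000 − 3 × 3.5355 = 1.8934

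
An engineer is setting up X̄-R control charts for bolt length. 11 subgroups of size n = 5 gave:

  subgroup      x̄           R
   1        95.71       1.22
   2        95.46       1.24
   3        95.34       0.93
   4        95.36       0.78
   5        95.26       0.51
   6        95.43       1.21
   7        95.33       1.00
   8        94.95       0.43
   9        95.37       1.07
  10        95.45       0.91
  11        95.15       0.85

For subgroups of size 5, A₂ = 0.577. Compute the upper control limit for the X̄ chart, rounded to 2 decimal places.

95.88

X̄̄ = (95.71 + 95.46 + 95.34 + 95.36 + 95.26 + 95.43 + 95.33 + 94.95 + 95.37 + 95.45 + 95.15) / 11 = 1048.8100 / 11 = 95.3464
R̄ = (1.22 + 1.24 + 0.93 + 0.78 + 0.51 + 1.21 + 1.00 + 0.43 + 1.07 + 0.91 + 0.85) / 11 = 10.1500 / 11 = 0.9227
UCL = X̄̄ + A₂·R̄ = 95.3464 + 0.577 × 0.9227 = 95.8788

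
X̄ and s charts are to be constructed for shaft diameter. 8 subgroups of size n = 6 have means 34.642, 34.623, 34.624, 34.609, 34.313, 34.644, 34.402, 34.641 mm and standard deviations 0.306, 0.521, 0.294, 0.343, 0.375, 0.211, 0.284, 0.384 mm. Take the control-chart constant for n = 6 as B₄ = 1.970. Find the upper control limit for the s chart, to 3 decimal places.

s̄ = (0.306 + 0.521 + 0.294 + 0.343 + 0.375 + 0.211 + 0.284 + 0.384) / 8 = 0.3397
UCL_s = B₄·s̄ = 1.970 × 0.3397 = 0.6693

0.669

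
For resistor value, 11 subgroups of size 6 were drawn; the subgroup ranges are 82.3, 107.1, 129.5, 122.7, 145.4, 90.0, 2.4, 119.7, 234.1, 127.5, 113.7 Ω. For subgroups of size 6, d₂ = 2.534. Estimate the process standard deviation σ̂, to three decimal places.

45.720

R̄ = (82.3 + 107.1 + 129.5 + 122.7 + 145.4 + 90.0 + 2.4 + 119.7 + 234.1 + 127.5 + 113.7) / 11 = 115.8545
σ̂ = R̄ / d₂ = 115.8545 / 2.534 = 45.7200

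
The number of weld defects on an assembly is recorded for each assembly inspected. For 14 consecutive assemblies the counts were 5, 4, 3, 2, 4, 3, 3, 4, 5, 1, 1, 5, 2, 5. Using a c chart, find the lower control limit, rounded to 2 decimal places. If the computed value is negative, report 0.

c̄ = (5 + 4 + 3 + 2 + 4 + 3 + 3 + 4 + 5 + 1 + 1 + 5 + 2 + 5) / 14 = 47 / 14 = 3.3571
LCL = c̄ − 3√c̄ = 3.3571 − 3 × 1.8323 = -2.1396 → 0 (cannot be negative)

0.00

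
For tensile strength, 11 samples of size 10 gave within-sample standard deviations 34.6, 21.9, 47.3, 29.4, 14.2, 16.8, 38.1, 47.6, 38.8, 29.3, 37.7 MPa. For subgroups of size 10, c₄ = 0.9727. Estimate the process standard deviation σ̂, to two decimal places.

33.24

s̄ = (34.6 + 21.9 + 47.3 + 29.4 + 14.2 + 16.8 + 38.1 + 47.6 + 38.8 + 29.3 + 37.7) / 11 = 32.3364
σ̂ = s̄ / c₄ = 32.3364 / 0.9727 = 33.2439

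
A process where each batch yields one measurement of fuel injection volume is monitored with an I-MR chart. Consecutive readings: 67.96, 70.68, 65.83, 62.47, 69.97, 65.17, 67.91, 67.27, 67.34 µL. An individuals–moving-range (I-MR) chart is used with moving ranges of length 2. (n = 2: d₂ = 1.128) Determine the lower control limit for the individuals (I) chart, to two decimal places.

X̄ = (67.96 + 70.68 + 65.83 + 62.47 + 69.97 + 65.17 + 67.91 + 67.27 + 67.34) / 9 = 67.1778
Moving ranges: 2.72, 4.85, 3.36, 7.50, 4.80, 2.74, 0.64, 0.07; M̄R̄ = 26.6800 / 8 = 3.3350
LCL = X̄ − 3·M̄R̄/d₂ = 67.1778 − 3 × 3.3350 / 1.128 = 58.3081

58.31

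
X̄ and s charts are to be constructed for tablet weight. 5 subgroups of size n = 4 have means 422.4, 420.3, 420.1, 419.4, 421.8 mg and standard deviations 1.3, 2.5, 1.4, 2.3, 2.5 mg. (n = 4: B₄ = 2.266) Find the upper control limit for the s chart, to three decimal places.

4.532

s̄ = (1.3 + 2.5 + 1.4 + 2.3 + 2.5) / 5 = 2.0000
UCL_s = B₄·s̄ = 2.266 × 2.0000 = 4.5320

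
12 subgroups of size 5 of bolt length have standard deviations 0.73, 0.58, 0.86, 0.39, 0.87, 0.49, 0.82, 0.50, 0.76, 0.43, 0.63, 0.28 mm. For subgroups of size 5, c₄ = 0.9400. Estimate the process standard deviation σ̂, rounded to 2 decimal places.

s̄ = (0.73 + 0.58 + 0.86 + 0.39 + 0.87 + 0.49 + 0.82 + 0.50 + 0.76 + 0.43 + 0.63 + 0.28) / 12 = 0.6117
σ̂ = s̄ / c₄ = 0.6117 / 0.9400 = 0.6507

0.65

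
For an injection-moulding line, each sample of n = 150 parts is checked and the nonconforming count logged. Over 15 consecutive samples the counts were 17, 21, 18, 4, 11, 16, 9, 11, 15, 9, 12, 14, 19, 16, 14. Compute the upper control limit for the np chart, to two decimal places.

24.33

p̄ = Σdᵢ / (k·n) = 206 / (15 × 150) = 0.09156
UCL = np̄ + 3·√(np̄(1−p̄)) = 13.7333 + 3 × √(13.7333×0.90844) = 13.7333 + 3 × 3.5321 = 24.3297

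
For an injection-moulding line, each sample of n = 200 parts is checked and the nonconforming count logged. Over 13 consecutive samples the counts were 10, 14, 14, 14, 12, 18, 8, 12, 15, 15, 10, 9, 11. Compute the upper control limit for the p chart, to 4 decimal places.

p̄ = Σdᵢ / (k·n) = 162 / (13 × 200) = 0.06231
UCL = p̄ + 3·√(p̄(1−p̄)/n) = 0.06231 + 3 × √(0.06231×0.93769/200) = 0.06231 + 3 × 0.01709 = 0.11358

0.1136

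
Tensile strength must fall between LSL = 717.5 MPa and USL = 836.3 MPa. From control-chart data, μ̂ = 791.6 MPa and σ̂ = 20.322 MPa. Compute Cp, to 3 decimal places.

Cp = (USL − LSL) / (6σ̂) = (836.3 − 717.5) / (6 × 20.322) = 118.8000 / 121.9320 = 0.9743

0.974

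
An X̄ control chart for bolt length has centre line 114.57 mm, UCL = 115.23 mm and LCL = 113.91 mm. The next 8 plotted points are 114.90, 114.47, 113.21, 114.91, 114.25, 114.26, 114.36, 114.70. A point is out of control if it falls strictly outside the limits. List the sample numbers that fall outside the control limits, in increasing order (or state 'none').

Compare each point to [113.91, 115.23]: sample 3 = 113.21 < LCL.

3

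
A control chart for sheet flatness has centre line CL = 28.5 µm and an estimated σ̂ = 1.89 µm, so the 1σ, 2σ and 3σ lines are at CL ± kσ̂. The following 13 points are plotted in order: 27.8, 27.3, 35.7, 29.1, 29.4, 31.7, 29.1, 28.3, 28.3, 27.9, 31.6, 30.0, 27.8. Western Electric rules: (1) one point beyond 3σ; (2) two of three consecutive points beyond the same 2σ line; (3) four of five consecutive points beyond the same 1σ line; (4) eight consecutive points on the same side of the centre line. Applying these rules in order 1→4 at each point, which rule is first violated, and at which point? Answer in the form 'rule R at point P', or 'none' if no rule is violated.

rule 1 at point 3

Zone of each point (C = within 1σ̂, B = 1σ̂–2σ̂, A = 2σ̂–3σ̂, * = beyond 3σ̂; sign = side of CL): 1:-C, 2:-C, 3:+*, 4:+C, 5:+C, 6:+B, 7:+C, 8:-C, 9:-C, 10:-C, 11:+B, 12:+C, 13:-C
Rule 1 (one point beyond the 3σ limits) is satisfied at point 3.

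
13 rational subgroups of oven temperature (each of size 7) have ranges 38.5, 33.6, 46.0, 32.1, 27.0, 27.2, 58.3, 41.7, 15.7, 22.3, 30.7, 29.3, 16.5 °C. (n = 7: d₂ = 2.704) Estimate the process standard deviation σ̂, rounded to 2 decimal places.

R̄ = (38.5 + 33.6 + 46.0 + 32.1 + 27.0 + 27.2 + 58.3 + 41.7 + 15.7 + 22.3 + 30.7 + 29.3 + 16.5) / 13 = 32.2231
σ̂ = R̄ / d₂ = 32.2231 / 2.704 = 11.9168

11.92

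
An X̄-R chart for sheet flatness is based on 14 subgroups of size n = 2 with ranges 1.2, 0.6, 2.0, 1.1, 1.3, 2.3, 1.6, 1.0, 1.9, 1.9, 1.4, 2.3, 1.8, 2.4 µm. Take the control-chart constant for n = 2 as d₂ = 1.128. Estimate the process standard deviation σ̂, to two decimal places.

R̄ = (1.2 + 0.6 + 2.0 + 1.1 + 1.3 + 2.3 + 1.6 + 1.0 + 1.9 + 1.9 + 1.4 + 2.3 + 1.8 + 2.4) / 14 = 1.6286
σ̂ = R̄ / d₂ = 1.6286 / 1.128 = 1.4438

1.44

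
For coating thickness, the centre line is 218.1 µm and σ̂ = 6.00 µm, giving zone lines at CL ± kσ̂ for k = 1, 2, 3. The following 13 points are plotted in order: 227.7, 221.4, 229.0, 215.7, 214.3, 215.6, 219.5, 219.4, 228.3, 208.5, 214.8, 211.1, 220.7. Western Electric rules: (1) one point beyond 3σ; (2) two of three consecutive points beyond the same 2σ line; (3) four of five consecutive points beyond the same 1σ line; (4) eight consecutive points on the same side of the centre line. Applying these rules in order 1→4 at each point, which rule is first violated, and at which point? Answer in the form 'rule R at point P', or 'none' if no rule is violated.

none

Zone of each point (C = within 1σ̂, B = 1σ̂–2σ̂, A = 2σ̂–3σ̂, * = beyond 3σ̂; sign = side of CL): 1:+B, 2:+C, 3:+B, 4:-C, 5:-C, 6:-C, 7:+C, 8:+C, 9:+B, 10:-B, 11:-C, 12:-B, 13:+C
No rule fires across all 13 points.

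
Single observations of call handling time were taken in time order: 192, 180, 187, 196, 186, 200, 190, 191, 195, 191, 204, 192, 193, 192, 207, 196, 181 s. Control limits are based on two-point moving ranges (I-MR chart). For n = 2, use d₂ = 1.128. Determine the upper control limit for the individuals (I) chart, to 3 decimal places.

X̄ = (192 + 180 + 187 + 196 + 186 + 200 + 190 + 191 + 195 + 191 + 204 + 192 + 193 + 192 + 207 + 196 + 181) / 17 = 192.5294
Moving ranges: 12, 7, 9, 10, 14, 10, 1, 4, 4, 13, 12, 1, 1, 15, 11, 15; M̄R̄ = 139.0000 / 16 = 8.6875
UCL = X̄ + 3·M̄R̄/d₂ = 192.5294 + 3 × 8.6875 / 1.128 = 215.6345

215.634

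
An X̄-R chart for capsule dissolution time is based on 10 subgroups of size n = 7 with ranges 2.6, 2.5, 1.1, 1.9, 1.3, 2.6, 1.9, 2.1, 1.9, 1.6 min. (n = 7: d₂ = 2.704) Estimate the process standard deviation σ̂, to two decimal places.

R̄ = (2.6 + 2.5 + 1.1 + 1.9 + 1.3 + 2.6 + 1.9 + 2.1 + 1.9 + 1.6) / 10 = 1.9500
σ̂ = R̄ / d₂ = 1.9500 / 2.704 = 0.7212

0.72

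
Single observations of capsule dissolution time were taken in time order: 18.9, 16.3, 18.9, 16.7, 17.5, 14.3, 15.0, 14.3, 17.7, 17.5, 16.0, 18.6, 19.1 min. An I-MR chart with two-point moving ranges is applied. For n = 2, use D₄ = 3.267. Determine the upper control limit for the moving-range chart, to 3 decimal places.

Moving ranges: 2.6, 2.6, 2.2, 0.8, 3.2, 0.7, 0.7, 3.4, 0.2, 1.5, 2.6, 0.5; M̄R̄ = 21.0000 / 12 = 1.7500
UCL_MR = D₄·M̄R̄ = 3.267 × 1.7500 = 5.7172

5.717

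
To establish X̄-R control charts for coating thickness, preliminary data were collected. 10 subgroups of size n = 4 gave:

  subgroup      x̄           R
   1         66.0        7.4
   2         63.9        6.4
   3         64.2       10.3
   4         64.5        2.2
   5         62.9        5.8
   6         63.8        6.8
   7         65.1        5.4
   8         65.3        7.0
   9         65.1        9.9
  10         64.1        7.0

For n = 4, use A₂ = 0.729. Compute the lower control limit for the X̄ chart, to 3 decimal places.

X̄̄ = (66.0 + 63.9 + 64.2 + 64.5 + 62.9 + 63.8 + 65.1 + 65.3 + 65.1 + 64.1) / 10 = 644.9000 / 10 = 64.4900
R̄ = (7.4 + 6.4 + 10.3 + 2.2 + 5.8 + 6.8 + 5.4 + 7.0 + 9.9 + 7.0) / 10 = 68.2000 / 10 = 6.8200
LCL = X̄̄ − A₂·R̄ = 64.4900 − 0.729 × 6.8200 = 59.5182

59.518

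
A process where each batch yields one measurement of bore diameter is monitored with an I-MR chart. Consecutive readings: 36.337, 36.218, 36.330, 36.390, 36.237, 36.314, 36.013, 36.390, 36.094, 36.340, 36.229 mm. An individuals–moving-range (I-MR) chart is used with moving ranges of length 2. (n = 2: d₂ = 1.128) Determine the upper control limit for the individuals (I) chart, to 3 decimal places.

X̄ = (36.337 + 36.218 + 36.330 + 36.390 + 36.237 + 36.314 + 36.013 + 36.390 + 36.094 + 36.340 + 36.229) / 11 = 36.2629
Moving ranges: 0.119, 0.112, 0.060, 0.153, 0.077, 0.301, 0.377, 0.296, 0.246, 0.111; M̄R̄ = 1.8520 / 10 = 0.1852
UCL = X̄ + 3·M̄R̄/d₂ = 36.2629 + 3 × 0.1852 / 1.128 = 36.7555

36.755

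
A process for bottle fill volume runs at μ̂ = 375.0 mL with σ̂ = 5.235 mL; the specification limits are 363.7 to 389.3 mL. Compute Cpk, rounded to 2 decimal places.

0.72

Cpu = (USL − μ̂) / (3σ̂) = (389.3 − 375.0) / (3 × 5.235) = 0.9105; Cpl = (μ̂ − LSL) / (3σ̂) = (375.0 − 363.7) / (3 × 5.235) = 0.7195; Cpk = min(Cpu, Cpl) = 0.7195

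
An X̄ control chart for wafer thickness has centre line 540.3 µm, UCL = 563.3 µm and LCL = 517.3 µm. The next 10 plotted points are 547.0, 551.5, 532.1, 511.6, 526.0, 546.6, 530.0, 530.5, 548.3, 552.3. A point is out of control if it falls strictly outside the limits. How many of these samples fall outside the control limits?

Compare each point to [517.3, 563.3]: sample 4 = 511.6 < LCL.

1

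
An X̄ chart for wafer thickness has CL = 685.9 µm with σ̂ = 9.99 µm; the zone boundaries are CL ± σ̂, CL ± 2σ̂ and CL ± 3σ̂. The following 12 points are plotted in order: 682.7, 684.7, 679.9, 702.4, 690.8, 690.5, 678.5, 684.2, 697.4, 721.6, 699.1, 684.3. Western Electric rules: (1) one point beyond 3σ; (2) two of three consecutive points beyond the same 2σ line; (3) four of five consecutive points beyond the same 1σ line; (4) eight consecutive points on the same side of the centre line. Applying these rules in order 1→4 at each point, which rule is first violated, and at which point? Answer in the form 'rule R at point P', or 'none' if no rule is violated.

rule 1 at point 10

Zone of each point (C = within 1σ̂, B = 1σ̂–2σ̂, A = 2σ̂–3σ̂, * = beyond 3σ̂; sign = side of CL): 1:-C, 2:-C, 3:-C, 4:+B, 5:+C, 6:+C, 7:-C, 8:-C, 9:+B, 10:+*, 11:+B, 12:-C
Rule 1 (one point beyond the 3σ limits) is satisfied at point 10.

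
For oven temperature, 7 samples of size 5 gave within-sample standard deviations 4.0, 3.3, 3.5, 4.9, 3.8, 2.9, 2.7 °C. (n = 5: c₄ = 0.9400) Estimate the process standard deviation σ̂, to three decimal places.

3.815

s̄ = (4.0 + 3.3 + 3.5 + 4.9 + 3.8 + 2.9 + 2.7) / 7 = 3.5857
σ̂ = s̄ / c₄ = 3.5857 / 0.9400 = 3.8146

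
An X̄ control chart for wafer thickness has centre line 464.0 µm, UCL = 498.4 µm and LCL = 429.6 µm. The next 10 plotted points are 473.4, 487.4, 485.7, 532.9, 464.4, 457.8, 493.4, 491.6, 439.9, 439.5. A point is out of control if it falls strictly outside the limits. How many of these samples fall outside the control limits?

Compare each point to [429.6, 498.4]: sample 4 = 532.9 > UCL.

1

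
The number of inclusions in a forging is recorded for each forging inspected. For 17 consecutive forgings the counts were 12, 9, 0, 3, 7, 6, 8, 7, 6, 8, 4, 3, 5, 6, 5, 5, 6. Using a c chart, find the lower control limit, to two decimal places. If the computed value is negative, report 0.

0.00

c̄ = (12 + 9 + 0 + 3 + 7 + 6 + 8 + 7 + 6 + 8 + 4 + 3 + 5 + 6 + 5 + 5 + 6) / 17 = 100 / 17 = 5.8824
LCL = c̄ − 3√c̄ = 5.8824 − 3 × 2.4254 = -1.3937 → 0 (cannot be negative)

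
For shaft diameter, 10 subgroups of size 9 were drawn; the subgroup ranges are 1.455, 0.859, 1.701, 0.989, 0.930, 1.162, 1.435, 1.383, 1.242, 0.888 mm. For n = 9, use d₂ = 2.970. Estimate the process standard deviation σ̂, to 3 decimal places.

R̄ = (1.455 + 0.859 + 1.701 + 0.989 + 0.930 + 1.162 + 1.435 + 1.383 + 1.242 + 0.888) / 10 = 1.2044
σ̂ = R̄ / d₂ = 1.2044 / 2.970 = 0.4055

0.406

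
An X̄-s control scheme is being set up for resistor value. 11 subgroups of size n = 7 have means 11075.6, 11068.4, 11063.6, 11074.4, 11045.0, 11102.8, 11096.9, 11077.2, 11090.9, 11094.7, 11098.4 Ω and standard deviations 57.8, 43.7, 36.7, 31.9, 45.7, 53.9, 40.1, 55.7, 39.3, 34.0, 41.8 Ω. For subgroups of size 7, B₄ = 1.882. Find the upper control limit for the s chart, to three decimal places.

s̄ = (57.8 + 43.7 + 36.7 + 31.9 + 45.7 + 53.9 + 40.1 + 55.7 + 39.3 + 34.0 + 41.8) / 11 = 43.6909
UCL_s = B₄·s̄ = 1.882 × 43.6909 = 82.2263

82.226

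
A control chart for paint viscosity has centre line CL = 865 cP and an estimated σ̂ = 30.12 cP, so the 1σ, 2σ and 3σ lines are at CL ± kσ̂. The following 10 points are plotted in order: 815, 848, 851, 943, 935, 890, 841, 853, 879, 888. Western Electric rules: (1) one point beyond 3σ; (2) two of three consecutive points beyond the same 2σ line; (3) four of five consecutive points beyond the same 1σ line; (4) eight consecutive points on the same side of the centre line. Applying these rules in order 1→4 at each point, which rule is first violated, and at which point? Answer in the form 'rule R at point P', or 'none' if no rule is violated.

Zone of each point (C = within 1σ̂, B = 1σ̂–2σ̂, A = 2σ̂–3σ̂, * = beyond 3σ̂; sign = side of CL): 1:-B, 2:-C, 3:-C, 4:+A, 5:+A, 6:+C, 7:-C, 8:-C, 9:+C, 10:+C
Rule 2 (two of three consecutive points beyond the same 2σ limit) is satisfied at point 5.

rule 2 at point 5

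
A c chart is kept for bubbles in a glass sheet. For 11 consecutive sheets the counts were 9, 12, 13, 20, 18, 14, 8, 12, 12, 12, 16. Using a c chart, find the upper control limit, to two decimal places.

24.20

c̄ = (9 + 12 + 13 + 20 + 18 + 14 + 8 + 12 + 12 + 12 + 16) / 11 = 146 / 11 = 13.2727
UCL = c̄ + 3√c̄ = 13.2727 + 3 × √13.2727 = 13.2727 + 3 × 3.6432 = 24.2023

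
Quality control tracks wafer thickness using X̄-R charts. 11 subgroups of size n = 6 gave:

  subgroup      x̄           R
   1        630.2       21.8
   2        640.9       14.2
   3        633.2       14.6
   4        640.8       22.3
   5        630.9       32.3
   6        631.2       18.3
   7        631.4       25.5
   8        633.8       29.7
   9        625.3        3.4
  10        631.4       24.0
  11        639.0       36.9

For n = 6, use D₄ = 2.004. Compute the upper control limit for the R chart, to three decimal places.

R̄ = (21.8 + 14.2 + 14.6 + 22.3 + 32.3 + 18.3 + 25.5 + 29.7 + 3.4 + 24.0 + 36.9) / 11 = 243.0000 / 11 = 22.0909
UCL_R = D₄·R̄ = 2.004 × 22.0909 = 44.2702

44.270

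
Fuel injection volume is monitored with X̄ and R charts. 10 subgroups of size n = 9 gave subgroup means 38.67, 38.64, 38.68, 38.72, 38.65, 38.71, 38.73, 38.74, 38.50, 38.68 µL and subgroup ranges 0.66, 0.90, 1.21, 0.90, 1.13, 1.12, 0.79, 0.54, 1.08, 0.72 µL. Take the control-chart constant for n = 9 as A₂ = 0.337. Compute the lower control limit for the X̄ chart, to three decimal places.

38.367

X̄̄ = (38.67 + 38.64 + 38.68 + 38.72 + 38.65 + 38.71 + 38.73 + 38.74 + 38.50 + 38.68) / 10 = 386.7200 / 10 = 38.6720
R̄ = (0.66 + 0.90 + 1.21 + 0.90 + 1.13 + 1.12 + 0.79 + 0.54 + 1.08 + 0.72) / 10 = 9.0500 / 10 = 0.9050
LCL = X̄̄ − A₂·R̄ = 38.6720 − 0.337 × 0.9050 = 38.3670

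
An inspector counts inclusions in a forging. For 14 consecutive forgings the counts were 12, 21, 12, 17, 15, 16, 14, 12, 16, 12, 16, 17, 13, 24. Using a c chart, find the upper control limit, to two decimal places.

c̄ = (12 + 21 + 12 + 17 + 15 + 16 + 14 + 12 + 16 + 12 + 16 + 17 + 13 + 24) / 14 = 217 / 14 = 15.5000
UCL = c̄ + 3√c̄ = 15.5000 + 3 × √15.5000 = 15.5000 + 3 × 3.9370 = 27.3110

27.31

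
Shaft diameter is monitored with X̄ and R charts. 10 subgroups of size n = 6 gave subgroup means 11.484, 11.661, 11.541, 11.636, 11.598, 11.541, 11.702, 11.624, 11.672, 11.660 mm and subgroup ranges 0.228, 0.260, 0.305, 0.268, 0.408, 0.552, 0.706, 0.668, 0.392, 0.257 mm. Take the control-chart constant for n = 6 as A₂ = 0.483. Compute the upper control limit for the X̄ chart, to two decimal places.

X̄̄ = (11.484 + 11.661 + 11.541 + 11.636 + 11.598 + 11.541 + 11.702 + 11.624 + 11.672 + 11.660) / 10 = 116.1190 / 10 = 11.6119
R̄ = (0.228 + 0.260 + 0.305 + 0.268 + 0.408 + 0.552 + 0.706 + 0.668 + 0.392 + 0.257) / 10 = 4.0440 / 10 = 0.4044
UCL = X̄̄ + A₂·R̄ = 11.6119 + 0.483 × 0.4044 = 11.8072

11.81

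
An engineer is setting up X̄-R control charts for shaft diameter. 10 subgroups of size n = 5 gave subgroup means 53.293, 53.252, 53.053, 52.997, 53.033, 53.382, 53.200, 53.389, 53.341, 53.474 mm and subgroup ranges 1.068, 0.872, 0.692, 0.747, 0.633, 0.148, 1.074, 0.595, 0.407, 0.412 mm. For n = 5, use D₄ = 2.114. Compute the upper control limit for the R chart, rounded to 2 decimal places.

R̄ = (1.068 + 0.872 + 0.692 + 0.747 + 0.633 + 0.148 + 1.074 + 0.595 + 0.407 + 0.412) / 10 = 6.6480 / 10 = 0.6648
UCL_R = D₄·R̄ = 2.114 × 0.6648 = 1.4054

1.41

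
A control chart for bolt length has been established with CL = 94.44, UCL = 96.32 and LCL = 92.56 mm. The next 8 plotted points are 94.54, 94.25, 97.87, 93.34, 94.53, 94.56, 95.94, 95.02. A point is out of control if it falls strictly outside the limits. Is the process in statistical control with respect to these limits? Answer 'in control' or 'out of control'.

out of control

Compare each point to [92.56, 96.32]: sample 3 = 97.87 > UCL.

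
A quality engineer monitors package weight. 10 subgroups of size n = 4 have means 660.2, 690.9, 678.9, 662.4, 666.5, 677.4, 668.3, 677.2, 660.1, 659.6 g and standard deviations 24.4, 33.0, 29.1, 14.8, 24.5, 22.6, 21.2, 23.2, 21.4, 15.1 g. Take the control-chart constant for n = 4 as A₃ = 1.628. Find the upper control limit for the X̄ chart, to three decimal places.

707.480

X̄̄ = (660.2 + 690.9 + 678.9 + 662.4 + 666.5 + 677.4 + 668.3 + 677.2 + 660.1 + 659.6) / 10 = 670.1500
s̄ = (24.4 + 33.0 + 29.1 + 14.8 + 24.5 + 22.6 + 21.2 + 23.2 + 21.4 + 15.1) / 10 = 22.9300
UCL = X̄̄ + A₃·s̄ = 670.1500 + 1.628 × 22.9300 = 707.4800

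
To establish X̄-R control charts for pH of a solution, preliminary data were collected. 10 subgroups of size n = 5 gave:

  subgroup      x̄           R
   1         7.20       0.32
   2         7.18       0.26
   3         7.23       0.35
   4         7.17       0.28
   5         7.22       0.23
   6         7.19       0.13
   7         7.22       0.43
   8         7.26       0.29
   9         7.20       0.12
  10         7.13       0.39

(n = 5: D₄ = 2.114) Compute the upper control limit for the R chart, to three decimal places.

0.592

R̄ = (0.32 + 0.26 + 0.35 + 0.28 + 0.23 + 0.13 + 0.43 + 0.29 + 0.12 + 0.39) / 10 = 2.8000 / 10 = 0.2800
UCL_R = D₄·R̄ = 2.114 × 0.2800 = 0.5919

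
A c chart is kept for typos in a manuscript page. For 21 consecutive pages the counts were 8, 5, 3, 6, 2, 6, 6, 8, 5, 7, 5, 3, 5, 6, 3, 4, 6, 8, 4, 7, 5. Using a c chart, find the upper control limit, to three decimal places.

c̄ = (8 + 5 + 3 + 6 + 2 + 6 + 6 + 8 + 5 + 7 + 5 + 3 + 5 + 6 + 3 + 4 + 6 + 8 + 4 + 7 + 5) / 21 = 112 / 21 = 5.3333
UCL = c̄ + 3√c̄ = 5.3333 + 3 × √5.3333 = 5.3333 + 3 × 2.3094 = 12.2615

12.262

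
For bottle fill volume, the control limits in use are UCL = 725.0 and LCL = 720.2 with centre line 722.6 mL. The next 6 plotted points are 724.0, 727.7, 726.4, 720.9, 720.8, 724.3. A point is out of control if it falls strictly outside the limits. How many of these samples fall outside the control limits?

2

Compare each point to [720.2, 725.0]: sample 2 = 727.7 > UCL; sample 3 = 726.4 > UCL.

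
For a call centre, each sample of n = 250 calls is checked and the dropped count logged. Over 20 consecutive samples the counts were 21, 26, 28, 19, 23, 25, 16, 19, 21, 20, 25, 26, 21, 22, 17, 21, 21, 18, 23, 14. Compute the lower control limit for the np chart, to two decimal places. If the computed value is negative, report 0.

p̄ = Σdᵢ / (k·n) = 426 / (20 × 250) = 0.08520
LCL = np̄ − 3·√(np̄(1−p̄)) = 21.3000 − 3 × 4.4142 = 8.0574

8.06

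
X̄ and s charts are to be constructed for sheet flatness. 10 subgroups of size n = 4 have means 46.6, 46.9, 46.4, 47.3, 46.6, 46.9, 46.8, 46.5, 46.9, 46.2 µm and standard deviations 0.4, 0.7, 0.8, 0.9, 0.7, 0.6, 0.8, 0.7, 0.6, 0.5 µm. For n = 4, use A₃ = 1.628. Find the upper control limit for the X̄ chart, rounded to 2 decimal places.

X̄̄ = (46.6 + 46.9 + 46.4 + 47.3 + 46.6 + 46.9 + 46.8 + 46.5 + 46.9 + 46.2) / 10 = 46.7100
s̄ = (0.4 + 0.7 + 0.8 + 0.9 + 0.7 + 0.6 + 0.8 + 0.7 + 0.6 + 0.5) / 10 = 0.6700
UCL = X̄̄ + A₃·s̄ = 46.7100 + 1.628 × 0.6700 = 47.8008

47.80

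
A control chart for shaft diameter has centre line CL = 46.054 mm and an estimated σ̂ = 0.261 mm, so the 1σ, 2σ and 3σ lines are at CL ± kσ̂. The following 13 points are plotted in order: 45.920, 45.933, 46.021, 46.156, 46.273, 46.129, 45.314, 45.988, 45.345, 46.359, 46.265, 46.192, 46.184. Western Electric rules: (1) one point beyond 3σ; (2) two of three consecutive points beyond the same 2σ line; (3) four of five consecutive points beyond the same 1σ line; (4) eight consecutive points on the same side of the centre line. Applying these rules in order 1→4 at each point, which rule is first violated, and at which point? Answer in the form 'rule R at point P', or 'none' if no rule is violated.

Zone of each point (C = within 1σ̂, B = 1σ̂–2σ̂, A = 2σ̂–3σ̂, * = beyond 3σ̂; sign = side of CL): 1:-C, 2:-C, 3:-C, 4:+C, 5:+C, 6:+C, 7:-A, 8:-C, 9:-A, 10:+B, 11:+C, 12:+C, 13:+C
Rule 2 (two of three consecutive points beyond the same 2σ limit) is satisfied at point 9.

rule 2 at point 9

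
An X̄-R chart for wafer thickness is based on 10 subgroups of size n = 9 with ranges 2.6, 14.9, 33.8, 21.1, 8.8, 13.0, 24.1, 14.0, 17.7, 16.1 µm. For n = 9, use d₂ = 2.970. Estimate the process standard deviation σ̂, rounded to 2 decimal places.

5.59

R̄ = (2.6 + 14.9 + 33.8 + 21.1 + 8.8 + 13.0 + 24.1 + 14.0 + 17.7 + 16.1) / 10 = 16.6100
σ̂ = R̄ / d₂ = 16.6100 / 2.970 = 5.5926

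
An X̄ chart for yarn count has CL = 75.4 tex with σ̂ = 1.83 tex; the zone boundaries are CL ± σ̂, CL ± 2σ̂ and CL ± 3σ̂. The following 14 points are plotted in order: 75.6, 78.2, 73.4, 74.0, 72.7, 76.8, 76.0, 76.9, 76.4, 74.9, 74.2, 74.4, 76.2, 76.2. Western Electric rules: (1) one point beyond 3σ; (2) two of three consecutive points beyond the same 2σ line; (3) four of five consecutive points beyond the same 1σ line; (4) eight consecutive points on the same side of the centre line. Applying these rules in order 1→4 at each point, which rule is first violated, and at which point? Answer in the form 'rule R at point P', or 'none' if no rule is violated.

none

Zone of each point (C = within 1σ̂, B = 1σ̂–2σ̂, A = 2σ̂–3σ̂, * = beyond 3σ̂; sign = side of CL): 1:+C, 2:+B, 3:-B, 4:-C, 5:-B, 6:+C, 7:+C, 8:+C, 9:+C, 10:-C, 11:-C, 12:-C, 13:+C, 14:+C
No rule fires across all 14 points.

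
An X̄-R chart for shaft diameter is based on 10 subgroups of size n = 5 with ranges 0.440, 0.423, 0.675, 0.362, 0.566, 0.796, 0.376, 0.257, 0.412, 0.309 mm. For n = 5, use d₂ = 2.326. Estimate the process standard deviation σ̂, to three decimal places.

R̄ = (0.440 + 0.423 + 0.675 + 0.362 + 0.566 + 0.796 + 0.376 + 0.257 + 0.412 + 0.309) / 10 = 0.4616
σ̂ = R̄ / d₂ = 0.4616 / 2.326 = 0.1985

0.198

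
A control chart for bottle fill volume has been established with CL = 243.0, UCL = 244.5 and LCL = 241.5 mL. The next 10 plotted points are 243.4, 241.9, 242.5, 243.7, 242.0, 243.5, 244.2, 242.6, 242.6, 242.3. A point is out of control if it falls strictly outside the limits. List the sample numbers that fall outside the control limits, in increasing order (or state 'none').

none

All 10 points lie within [241.5, 244.5].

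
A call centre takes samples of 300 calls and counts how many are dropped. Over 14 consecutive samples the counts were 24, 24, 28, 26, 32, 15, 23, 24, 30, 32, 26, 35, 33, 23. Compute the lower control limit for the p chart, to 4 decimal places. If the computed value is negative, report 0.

p̄ = Σdᵢ / (k·n) = 375 / (14 × 300) = 0.08929
LCL = p̄ − 3·√(p̄(1−p̄)/n) = 0.08929 − 3 × 0.01646 = 0.03990

0.0399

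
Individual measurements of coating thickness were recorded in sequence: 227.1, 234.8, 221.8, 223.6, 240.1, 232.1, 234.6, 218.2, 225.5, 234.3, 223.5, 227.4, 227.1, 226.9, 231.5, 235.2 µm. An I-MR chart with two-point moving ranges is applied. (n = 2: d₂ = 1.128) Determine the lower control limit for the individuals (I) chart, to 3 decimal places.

210.276

X̄ = (227.1 + 234.8 + 221.8 + 223.6 + 240.1 + 232.1 + 234.6 + 218.2 + 225.5 + 234.3 + 223.5 + 227.4 + 227.1 + 226.9 + 231.5 + 235.2) / 16 = 228.9812
Moving ranges: 7.7, 13.0, 1.8, 16.5, 8.0, 2.5, 16.4, 7.3, 8.8, 10.8, 3.9, 0.3, 0.2, 4.6, 3.7; M̄R̄ = 105.5000 / 15 = 7.0333
LCL = X̄ − 3·M̄R̄/d₂ = 228.9812 − 3 × 7.0333 / 1.128 = 210.2756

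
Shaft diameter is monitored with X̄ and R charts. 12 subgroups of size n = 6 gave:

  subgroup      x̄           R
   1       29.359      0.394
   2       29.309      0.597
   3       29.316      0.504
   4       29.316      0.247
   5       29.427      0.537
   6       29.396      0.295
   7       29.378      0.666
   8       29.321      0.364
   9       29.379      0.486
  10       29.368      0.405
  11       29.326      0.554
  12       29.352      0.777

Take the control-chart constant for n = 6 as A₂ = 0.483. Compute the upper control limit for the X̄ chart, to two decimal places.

29.59

X̄̄ = (29.359 + 29.309 + 29.316 + 29.316 + 29.427 + 29.396 + 29.378 + 29.321 + 29.379 + 29.368 + 29.326 + 29.352) / 12 = 352.2470 / 12 = 29.3539
R̄ = (0.394 + 0.597 + 0.504 + 0.247 + 0.537 + 0.295 + 0.666 + 0.364 + 0.486 + 0.405 + 0.554 + 0.777) / 12 = 5.8260 / 12 = 0.4855
UCL = X̄̄ + A₂·R̄ = 29.3539 + 0.483 × 0.4855 = 29.5884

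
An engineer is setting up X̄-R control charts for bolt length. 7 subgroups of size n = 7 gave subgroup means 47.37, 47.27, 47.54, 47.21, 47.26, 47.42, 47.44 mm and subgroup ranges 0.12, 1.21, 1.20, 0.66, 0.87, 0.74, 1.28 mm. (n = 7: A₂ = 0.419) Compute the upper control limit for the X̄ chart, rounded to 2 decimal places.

X̄̄ = (47.37 + 47.27 + 47.54 + 47.21 + 47.26 + 47.42 + 47.44) / 7 = 331.5100 / 7 = 47.3586
R̄ = (0.12 + 1.21 + 1.20 + 0.66 + 0.87 + 0.74 + 1.28) / 7 = 6.0800 / 7 = 0.8686
UCL = X̄̄ + A₂·R̄ = 47.3586 + 0.419 × 0.8686 = 47.7225

47.72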